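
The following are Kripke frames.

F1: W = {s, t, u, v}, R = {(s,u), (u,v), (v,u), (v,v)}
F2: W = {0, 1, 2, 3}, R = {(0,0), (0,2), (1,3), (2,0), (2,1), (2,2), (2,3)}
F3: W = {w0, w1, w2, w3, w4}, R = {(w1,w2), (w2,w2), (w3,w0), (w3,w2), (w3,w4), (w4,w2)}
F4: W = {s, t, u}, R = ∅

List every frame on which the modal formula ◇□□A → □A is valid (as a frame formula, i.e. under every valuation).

This is the axiom for a generalized confluence (Geach) condition; its first-order frame correspondent is ∀x ∀y ∀z ((xRy ∧ xRz) → ∃w (yR²w ∧ z = w)).
F1: satisfies the condition.
F2: fails — 1R3, 1R3 but no w with 3R²w and 3=w.
F3: fails — w3Rw0, w3Rw0 but no w with w0R²w and w0=w.
F4: satisfies the condition.
Valid on: F1, F4.

F1, F4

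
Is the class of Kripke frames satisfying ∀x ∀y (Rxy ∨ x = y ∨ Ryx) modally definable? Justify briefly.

If a class were modally definable it would be closed under disjoint unions (Goldblatt–Thomason).
Take 2 disjoint single-world reflexive frames: each is trivially connected, but their disjoint union has 2 worlds with no edge between distinct components, so it is not connected.
So the class is not modally definable.

Not definable by any modal formula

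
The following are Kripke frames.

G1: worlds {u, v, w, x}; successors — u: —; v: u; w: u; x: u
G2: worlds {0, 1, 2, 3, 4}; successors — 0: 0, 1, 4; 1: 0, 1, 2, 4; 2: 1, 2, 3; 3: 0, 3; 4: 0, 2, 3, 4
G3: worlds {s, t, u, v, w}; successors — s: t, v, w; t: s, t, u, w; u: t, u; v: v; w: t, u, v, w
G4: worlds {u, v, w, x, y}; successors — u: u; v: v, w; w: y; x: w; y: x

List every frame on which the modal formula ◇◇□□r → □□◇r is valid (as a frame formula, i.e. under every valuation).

Frame correspondent (Sahlqvist): ∀x ∀y ∀z ((xR²y ∧ xR²z) → ∃w (yR²w ∧ zRw)) — i.e. a generalized confluence (Geach) condition.
G1: condition met.
G2: condition met.
G3: fails — sR²u, sR²v but no w* with uR²w* and vRw*.
G4: fails — vR²v, vR²y but no t with vR²t and yRt.
Valid on: G1, G2.

G1, G2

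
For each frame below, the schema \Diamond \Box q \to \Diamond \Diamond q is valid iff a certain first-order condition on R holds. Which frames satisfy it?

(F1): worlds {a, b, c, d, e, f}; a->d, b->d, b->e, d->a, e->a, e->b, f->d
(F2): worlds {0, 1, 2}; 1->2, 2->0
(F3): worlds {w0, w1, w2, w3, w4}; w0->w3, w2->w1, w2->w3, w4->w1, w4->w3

The schema corresponds to a generalized confluence (Geach) condition: \forall x \forall y (xRy \to \exists w (yRw \wedge x R^2 w)).
(F1): ✓.
(F2): fails — 2R0 but no w with 0Rw and 2R²w.
(F3): fails — w0Rw3 but no w with w3Rw and w0R²w.
Valid on: (F1).

(F1)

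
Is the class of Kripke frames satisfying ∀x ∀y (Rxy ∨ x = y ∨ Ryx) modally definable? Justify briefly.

No

If a class were modally definable it would be closed under disjoint unions (Goldblatt–Thomason).
Take 3 disjoint single-world reflexive frames: each is trivially connected, but their disjoint union has 3 worlds with no edge between distinct components, so it is not connected.
So the class is not modally definable.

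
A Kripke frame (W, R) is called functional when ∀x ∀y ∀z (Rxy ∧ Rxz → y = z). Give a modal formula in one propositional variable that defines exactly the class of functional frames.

The condition is partial functionality. The CD schema ◇s → □s defines it.

◇s → □s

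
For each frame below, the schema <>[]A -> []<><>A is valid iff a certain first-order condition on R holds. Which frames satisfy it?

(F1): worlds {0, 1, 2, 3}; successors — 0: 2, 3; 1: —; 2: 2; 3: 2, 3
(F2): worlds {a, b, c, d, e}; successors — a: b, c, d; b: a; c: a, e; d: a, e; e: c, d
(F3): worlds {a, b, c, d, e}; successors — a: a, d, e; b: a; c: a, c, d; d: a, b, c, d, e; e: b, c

(F1)

Frame correspondent (Sahlqvist): forall x forall y forall z ((xRy & xRz) -> exists w (yRw & z R^2 w)) — i.e. a generalized confluence (Geach) condition.
(F1): satisfies the condition.
(F2): fails — aRb, aRb but no w with bRw and bR²w.
(F3): fails — dRe, dRb but no w with eRw and bR²w.
Valid on: (F1).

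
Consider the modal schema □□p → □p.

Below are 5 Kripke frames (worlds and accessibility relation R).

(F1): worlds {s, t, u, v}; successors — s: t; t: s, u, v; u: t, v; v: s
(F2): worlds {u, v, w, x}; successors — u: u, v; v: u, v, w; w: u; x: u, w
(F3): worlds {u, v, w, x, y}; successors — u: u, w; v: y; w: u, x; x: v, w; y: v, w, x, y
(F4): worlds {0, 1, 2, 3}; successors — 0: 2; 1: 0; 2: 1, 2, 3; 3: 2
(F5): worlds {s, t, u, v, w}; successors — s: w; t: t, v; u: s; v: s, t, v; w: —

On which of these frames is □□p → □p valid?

Frame correspondent (Sahlqvist): ∀x ∀y (Rxy → ∃z (Rxz ∧ Rzy)) — i.e. density.
(F1): fails — Rut but no z with Ruz and Rzt.
(F2): fails — Rxw but no z with Rxz and Rzw.
(F3): fails — Rxw but no z with Rxz and Rzw.
(F4): fails — R10 but no z with R1z and Rz0.
(F5): fails — Rus but no z with Ruz and Rzs.
Valid on no frame.

none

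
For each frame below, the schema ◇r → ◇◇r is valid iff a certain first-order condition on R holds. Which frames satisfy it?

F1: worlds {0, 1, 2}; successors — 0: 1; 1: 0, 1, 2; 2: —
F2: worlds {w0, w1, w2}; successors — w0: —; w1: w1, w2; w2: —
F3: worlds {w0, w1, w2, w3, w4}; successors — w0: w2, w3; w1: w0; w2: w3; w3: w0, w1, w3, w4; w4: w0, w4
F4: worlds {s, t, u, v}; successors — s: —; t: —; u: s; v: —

F1, F2

This is the axiom for a generalized confluence (Geach) condition; its first-order frame correspondent is ∀x ∀y (xRy → ∃w (y = w ∧ xR²w)).
F1: holds.
F2: holds.
F3: fails — w0Rw2 but no w with w2=w and w0R²w.
F4: fails — uRs but no w with s=w and uR²w.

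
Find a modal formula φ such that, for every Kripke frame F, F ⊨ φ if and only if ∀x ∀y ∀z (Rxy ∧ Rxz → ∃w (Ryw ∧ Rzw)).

The condition is convergence. The .2 schema ◇□ψ → □◇ψ defines it.
Suppose ◇□ψ→□◇ψ is valid. Take Rxy, Rxz and set V(ψ)={w : Ryw}. Then □ψ at y so ◇□ψ at x, so □◇ψ at x, so ◇ψ at z, giving w with Rzw and Ryw.

◇□ψ → □◇ψ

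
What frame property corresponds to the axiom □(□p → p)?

This is the T□ axiom.
Its frame correspondent is shift-reflexivity — ∀x ∀y (Rxy → Ryy).

Shift-reflexivity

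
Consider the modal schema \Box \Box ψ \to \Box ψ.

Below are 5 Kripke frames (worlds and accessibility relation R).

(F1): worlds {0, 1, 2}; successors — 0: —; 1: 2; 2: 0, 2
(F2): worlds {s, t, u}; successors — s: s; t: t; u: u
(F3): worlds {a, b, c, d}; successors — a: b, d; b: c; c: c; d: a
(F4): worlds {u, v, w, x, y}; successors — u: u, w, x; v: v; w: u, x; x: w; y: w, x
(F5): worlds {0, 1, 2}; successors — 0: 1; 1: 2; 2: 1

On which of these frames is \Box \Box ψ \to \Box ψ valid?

The schema corresponds to density: \forall x \forall y (Rxy \to \exists z (Rxz \wedge Rzy)).
(F1): condition met.
(F2): condition met.
(F3): fails — Rab but no z with Raz and Rzb.
(F4): fails — Rxw but no z with Rxz and Rzw.
(F5): fails — R12 but no z with R1z and Rz2.

(F1), (F2)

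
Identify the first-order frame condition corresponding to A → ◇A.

Reflexivity

Equivalently (dual form): □A → A.
Suppose □A→A is valid. At any x set V(A)={w : Rxw}. Then □A holds at x, so A holds at x, i.e. Rxx.
The converse is a direct semantic check.
So the correspondent is reflexivity.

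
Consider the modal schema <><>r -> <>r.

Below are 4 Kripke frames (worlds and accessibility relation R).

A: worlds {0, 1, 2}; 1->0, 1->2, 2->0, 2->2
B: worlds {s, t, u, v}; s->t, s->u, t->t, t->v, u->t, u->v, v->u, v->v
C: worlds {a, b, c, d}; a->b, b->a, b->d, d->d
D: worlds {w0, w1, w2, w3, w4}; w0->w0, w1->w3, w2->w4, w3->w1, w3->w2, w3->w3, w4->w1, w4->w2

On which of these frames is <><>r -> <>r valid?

A

Frame correspondent (Sahlqvist): forall x forall y forall z (Rxy & Ryz -> Rxz) — i.e. transitivity.
A: holds.
B: fails — Ruv and Rvu but not Ruu.
C: fails — Rab and Rba but not Raa.
D: fails — Rw2w4 and Rw4w1 but not Rw2w1.
Valid on: A.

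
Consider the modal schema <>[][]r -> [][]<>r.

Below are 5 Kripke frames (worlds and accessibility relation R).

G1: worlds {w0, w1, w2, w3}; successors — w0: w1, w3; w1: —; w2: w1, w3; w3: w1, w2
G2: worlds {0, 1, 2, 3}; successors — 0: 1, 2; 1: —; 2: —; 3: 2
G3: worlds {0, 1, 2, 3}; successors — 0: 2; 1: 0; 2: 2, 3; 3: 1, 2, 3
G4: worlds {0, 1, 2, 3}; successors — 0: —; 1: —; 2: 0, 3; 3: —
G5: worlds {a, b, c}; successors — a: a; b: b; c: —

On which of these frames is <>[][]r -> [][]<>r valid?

G2, G4, G5

Frame correspondent (Sahlqvist): forall x forall y forall z ((xRy & x R^2 z) -> exists w (y R^2 w & zRw)) — i.e. a generalized confluence (Geach) condition.
G1: fails — w0Rw1, w0R²w1 but no w with w1R²w and w1Rw.
G2: condition met.
G3: fails — 2R2, 2R²1 but no w with 2R²w and 1Rw.
G4: condition met.
G5: condition met.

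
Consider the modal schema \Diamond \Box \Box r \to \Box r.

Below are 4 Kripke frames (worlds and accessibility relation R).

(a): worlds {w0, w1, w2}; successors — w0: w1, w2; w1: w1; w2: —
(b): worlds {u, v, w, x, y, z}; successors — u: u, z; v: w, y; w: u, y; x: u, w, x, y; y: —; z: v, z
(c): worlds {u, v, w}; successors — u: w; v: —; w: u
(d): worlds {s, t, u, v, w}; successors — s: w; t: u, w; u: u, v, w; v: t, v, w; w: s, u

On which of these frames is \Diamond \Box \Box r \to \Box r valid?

(c)

This is the axiom for a generalized confluence (Geach) condition; its first-order frame correspondent is \forall x \forall y \forall z ((xRy \wedge xRz) \to \exists w (y R^2 w \wedge z = w)).
(a): fails — w0Rw1, w0Rw2 but no w with w1R²w and w2=w.
(b): fails — uRz, uRu but no t with zR²t and u=t.
(c): ✓.
(d): fails — vRt, vRt but no w* with tR²w* and t=w*.
Valid on: (c).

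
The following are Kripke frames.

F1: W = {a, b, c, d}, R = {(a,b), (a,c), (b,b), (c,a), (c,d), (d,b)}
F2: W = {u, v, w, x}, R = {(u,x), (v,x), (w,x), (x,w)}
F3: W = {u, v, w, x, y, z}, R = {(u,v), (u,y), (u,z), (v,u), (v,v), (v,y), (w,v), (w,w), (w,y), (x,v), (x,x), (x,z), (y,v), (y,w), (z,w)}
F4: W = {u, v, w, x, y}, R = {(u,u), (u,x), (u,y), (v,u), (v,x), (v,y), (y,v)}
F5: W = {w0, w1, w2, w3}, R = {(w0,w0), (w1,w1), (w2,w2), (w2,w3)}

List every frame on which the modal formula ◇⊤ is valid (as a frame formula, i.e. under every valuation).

F1, F2, F3

Frame correspondent (Sahlqvist): ∀x ∃y Rxy — i.e. seriality.
F1: holds.
F2: holds.
F3: holds.
F4: fails — world w has no successor.
F5: fails — world w3 has no successor.
Valid on: F1, F2, F3.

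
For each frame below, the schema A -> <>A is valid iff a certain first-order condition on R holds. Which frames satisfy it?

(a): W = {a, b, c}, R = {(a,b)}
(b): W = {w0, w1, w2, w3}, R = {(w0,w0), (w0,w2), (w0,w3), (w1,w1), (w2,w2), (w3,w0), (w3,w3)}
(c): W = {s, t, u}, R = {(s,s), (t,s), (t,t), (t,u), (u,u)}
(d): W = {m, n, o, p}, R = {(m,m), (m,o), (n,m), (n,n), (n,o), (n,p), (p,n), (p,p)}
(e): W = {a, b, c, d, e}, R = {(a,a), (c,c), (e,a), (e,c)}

(b), (c)

This is the axiom for reflexivity; its first-order frame correspondent is forall x Rxx.
(a): fails — world a does not see itself.
(b): holds.
(c): holds.
(d): fails — world o does not see itself.
(e): fails — world b does not see itself.
Valid on: (b), (c).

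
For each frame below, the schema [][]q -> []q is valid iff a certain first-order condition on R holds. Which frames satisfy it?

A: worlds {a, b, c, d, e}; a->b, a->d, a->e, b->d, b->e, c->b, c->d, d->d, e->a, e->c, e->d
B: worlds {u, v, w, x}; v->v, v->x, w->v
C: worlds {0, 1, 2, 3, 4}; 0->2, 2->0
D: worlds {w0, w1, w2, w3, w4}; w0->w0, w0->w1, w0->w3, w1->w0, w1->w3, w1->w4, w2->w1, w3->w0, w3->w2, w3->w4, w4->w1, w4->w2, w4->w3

This is the axiom for density; its first-order frame correspondent is forall x forall y (Rxy -> exists z (Rxz & Rzy)).
A: fails — Rea but no z with Rez and Rza.
B: satisfies the condition.
C: fails — R20 but no z with R2z and Rz0.
D: fails — Rw2w1 but no z with Rw2z and Rzw1.

B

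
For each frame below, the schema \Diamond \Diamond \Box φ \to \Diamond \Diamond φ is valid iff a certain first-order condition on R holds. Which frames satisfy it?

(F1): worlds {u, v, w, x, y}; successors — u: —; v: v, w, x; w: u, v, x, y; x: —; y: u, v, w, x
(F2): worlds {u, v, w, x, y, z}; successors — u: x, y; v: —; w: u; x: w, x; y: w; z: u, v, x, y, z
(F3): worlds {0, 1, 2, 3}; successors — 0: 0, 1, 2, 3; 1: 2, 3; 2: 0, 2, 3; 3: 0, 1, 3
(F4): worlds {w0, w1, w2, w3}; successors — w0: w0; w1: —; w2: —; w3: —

This is the axiom for a generalized confluence (Geach) condition; its first-order frame correspondent is \forall x \forall y (x R^2 y \to \exists w (yRw \wedge x R^2 w)).
(F1): fails — vR²u but no t with uRt and vR²t.
(F2): fails — uR²w but no t with wRt and uR²t.
(F3): satisfies the condition.
(F4): satisfies the condition.
Valid on: (F3), (F4).

(F3), (F4)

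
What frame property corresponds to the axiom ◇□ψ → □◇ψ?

Suppose ◇□ψ→□◇ψ is valid. Take Rxy, Rxz and set V(ψ)={w : Ryw}. Then □ψ at y so ◇□ψ at x, so □◇ψ at x, so ◇ψ at z, giving w with Rzw and Ryw.

convergence: ∀x ∀y ∀z (Rxy ∧ Rxz → ∃w (Ryw ∧ Rzw))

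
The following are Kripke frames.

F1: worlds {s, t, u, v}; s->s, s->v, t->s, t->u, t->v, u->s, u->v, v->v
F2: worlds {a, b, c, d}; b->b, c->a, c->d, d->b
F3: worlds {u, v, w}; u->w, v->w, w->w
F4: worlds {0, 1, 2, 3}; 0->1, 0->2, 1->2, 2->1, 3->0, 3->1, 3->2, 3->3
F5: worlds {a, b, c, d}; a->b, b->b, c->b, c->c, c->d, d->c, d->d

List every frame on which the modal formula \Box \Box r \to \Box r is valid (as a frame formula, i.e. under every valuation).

Frame correspondent (Sahlqvist): \forall x \forall y (Rxy \to \exists z (Rxz \wedge Rzy)) — i.e. density.
F1: fails — Rtu but no z with Rtz and Rzu.
F2: fails — Rca but no z with Rcz and Rza.
F3: holds.
F4: fails — R12 but no z with R1z and Rz2.
F5: holds.
Valid on: F3, F5.

F3, F5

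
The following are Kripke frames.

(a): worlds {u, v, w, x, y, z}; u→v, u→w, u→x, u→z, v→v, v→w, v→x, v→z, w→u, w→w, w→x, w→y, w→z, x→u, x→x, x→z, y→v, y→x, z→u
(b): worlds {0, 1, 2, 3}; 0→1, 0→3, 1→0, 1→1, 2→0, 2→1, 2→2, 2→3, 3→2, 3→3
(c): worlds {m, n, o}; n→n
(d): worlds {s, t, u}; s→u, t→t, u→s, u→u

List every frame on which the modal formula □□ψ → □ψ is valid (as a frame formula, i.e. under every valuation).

(b), (c), (d)

Frame correspondent (Sahlqvist): ∀x ∀y (Rxy → ∃z (Rxz ∧ Rzy)) — i.e. density.
(a): fails — Rzu but no t with Rzt and Rtu.
(b): holds.
(c): holds.
(d): holds.
Valid on: (b), (c), (d).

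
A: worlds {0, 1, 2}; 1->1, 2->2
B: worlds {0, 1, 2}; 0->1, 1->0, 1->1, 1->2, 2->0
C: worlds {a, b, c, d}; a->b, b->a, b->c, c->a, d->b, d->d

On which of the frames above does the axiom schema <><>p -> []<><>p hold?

A

Frame correspondent (Sahlqvist): forall x forall y forall z ((x R^2 y & xRz) -> exists w (y = w & z R^2 w)) — i.e. a generalized confluence (Geach) condition.
A: ✓.
B: fails — 1R²0, 1R2 but no w with 0=w and 2R²w.
C: fails — aR²c, aRb but no w with c=w and bR²w.
Valid on: A.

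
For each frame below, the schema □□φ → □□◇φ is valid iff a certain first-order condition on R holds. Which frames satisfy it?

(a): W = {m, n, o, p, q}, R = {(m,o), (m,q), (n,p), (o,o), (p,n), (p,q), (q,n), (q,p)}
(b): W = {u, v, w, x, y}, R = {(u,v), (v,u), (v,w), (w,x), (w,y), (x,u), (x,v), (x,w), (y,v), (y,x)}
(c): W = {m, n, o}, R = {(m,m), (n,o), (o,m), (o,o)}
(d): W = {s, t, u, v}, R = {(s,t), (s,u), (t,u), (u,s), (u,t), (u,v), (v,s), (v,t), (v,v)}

Frame correspondent (Sahlqvist): ∀x ∀z (xR²z → ∃w (xR²w ∧ zRw)) — i.e. a generalized confluence (Geach) condition.
(a): fails — nR²n but no w with nR²w and nRw.
(b): fails — uR²u but no t with uR²t and uRt.
(c): holds.
(d): fails — tR²t but no w with tR²w and tRw.

(c)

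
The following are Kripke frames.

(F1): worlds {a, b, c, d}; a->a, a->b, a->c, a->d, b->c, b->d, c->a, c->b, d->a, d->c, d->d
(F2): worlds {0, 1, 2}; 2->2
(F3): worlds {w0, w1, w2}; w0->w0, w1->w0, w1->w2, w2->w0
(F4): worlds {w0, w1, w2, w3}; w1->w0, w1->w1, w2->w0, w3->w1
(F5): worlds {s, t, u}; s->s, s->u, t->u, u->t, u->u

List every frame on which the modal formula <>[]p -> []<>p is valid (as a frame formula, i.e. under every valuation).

The schema corresponds to convergence: forall x forall y forall z (Rxy & Rxz -> exists w (Ryw & Rzw)).
(F1): fails — Rab and Rac but b and c have no common successor.
(F2): holds.
(F3): holds.
(F4): fails — Rw1w1 and Rw1w0 but w1 and w0 have no common successor.
(F5): holds.

(F2), (F3), (F5)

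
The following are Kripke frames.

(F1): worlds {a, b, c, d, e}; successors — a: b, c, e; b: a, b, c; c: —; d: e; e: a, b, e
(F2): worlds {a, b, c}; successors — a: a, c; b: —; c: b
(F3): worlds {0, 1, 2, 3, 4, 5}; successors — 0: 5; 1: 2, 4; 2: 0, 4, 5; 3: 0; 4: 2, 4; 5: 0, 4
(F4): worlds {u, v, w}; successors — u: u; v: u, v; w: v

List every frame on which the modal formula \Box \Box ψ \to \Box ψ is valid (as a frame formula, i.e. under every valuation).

This is the axiom for density; its first-order frame correspondent is \forall x \forall y (Rxy \to \exists z (Rxz \wedge Rzy)).
(F1): ✓.
(F2): fails — Rcb but no z with Rcz and Rzb.
(F3): fails — R50 but no z with R5z and Rz0.
(F4): ✓.
Valid on: (F1), (F4).

(F1), (F4)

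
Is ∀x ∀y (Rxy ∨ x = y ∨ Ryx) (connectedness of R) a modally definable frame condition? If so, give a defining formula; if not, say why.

Modal frame validity is preserved under disjoint unions.
Take 2 disjoint single-world reflexive frames: each is trivially connected, but their disjoint union has 2 worlds with no edge between distinct components, so it is not connected.
So the class is not modally definable.

No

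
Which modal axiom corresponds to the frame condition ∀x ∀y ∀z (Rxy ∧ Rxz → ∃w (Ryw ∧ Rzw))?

This is convergence; the standard corresponding axiom is .2: ◇□ψ → □◇ψ.
Suppose ◇□ψ→□◇ψ is valid. Take Rxy, Rxz and set V(ψ)={w : Ryw}. Then □ψ at y so ◇□ψ at x, so □◇ψ at x, so ◇ψ at z, giving w with Rzw and Ryw.

◇□ψ → □◇ψ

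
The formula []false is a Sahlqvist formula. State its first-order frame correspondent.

emptiness of R

□⊥ is valid iff no world has any successor (otherwise □⊥ fails at any world with one).
Conversely, on a frame with emptiness of R the schema holds at every world under every valuation.
So the correspondent is emptiness of R.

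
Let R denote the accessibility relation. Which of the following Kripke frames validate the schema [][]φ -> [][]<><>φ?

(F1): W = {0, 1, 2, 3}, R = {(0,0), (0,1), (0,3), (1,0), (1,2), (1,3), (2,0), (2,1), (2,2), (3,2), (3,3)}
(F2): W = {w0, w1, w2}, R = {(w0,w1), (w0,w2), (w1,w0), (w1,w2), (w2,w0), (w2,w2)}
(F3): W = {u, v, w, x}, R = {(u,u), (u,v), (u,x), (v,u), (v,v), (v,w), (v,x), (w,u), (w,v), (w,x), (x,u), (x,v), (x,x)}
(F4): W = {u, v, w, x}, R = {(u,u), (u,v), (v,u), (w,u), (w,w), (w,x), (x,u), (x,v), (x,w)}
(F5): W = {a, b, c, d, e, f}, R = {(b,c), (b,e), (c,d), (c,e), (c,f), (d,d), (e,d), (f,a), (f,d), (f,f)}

The schema corresponds to a generalized confluence (Geach) condition: forall x forall z (x R^2 z -> exists w (x R^2 w & z R^2 w)).
(F1): satisfies the condition.
(F2): satisfies the condition.
(F3): satisfies the condition.
(F4): satisfies the condition.
(F5): fails — cR²a but no w with cR²w and aR²w.

(F1), (F2), (F3), (F4)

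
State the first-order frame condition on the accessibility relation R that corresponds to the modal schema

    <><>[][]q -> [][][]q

forall x forall y forall z ((x R^2 y & x R^3 z) -> exists w (y R^2 w & z = w))

This is a Sahlqvist (Geach-type) schema ◇^2□^2q → □^3◇^0q.
First-order correspondent: forall x forall y forall z ((x R^2 y & x R^3 z) -> exists w (y R^2 w & z = w)).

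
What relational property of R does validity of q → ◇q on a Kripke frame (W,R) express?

This is frame-equivalent to □q → q (substitute ¬q for q and contrapose).
Suppose □q→q is valid. At any x set V(q)={w : Rxw}. Then □q holds at x, so q holds at x, i.e. Rxx.

reflexivity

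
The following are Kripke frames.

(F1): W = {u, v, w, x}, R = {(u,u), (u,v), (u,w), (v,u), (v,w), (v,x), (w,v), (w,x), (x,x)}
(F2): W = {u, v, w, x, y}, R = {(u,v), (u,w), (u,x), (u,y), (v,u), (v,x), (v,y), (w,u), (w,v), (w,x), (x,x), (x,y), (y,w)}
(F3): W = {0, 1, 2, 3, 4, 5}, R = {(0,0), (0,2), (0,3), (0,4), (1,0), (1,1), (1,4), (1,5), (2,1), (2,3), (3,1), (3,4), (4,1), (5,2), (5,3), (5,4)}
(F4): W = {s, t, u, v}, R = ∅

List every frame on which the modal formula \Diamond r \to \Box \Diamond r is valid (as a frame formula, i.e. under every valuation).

(F4)

The schema corresponds to the Euclidean property: \forall x \forall y \forall z (Rxy \wedge Rxz \to Ryz).
(F1): fails — Ruv and Ruv but not Rvv.
(F2): fails — Ruv and Ruv but not Rvv.
(F3): fails — R02 and R00 but not R20.
(F4): satisfies the condition.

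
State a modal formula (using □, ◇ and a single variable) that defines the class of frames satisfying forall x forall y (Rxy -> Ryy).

□(□s → s)

This is shift-reflexivity; the standard corresponding axiom is T□: □(□s → s).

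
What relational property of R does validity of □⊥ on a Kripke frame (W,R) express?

emptiness of R: ∀x ∀y ¬Rxy

This is the Ver axiom.
It corresponds to emptiness of R: ∀x ∀y ¬Rxy.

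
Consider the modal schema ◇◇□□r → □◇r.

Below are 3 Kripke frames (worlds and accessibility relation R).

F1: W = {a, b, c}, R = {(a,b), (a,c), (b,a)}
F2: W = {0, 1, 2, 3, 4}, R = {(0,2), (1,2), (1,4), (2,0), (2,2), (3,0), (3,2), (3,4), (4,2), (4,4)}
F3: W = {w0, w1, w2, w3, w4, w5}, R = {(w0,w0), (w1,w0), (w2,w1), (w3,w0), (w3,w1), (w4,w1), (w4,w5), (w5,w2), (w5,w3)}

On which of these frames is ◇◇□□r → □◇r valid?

This is the axiom for a generalized confluence (Geach) condition; its first-order frame correspondent is ∀x ∀y ∀z ((xR²y ∧ xRz) → ∃w (yR²w ∧ zRw)).
F1: fails — aR²a, aRc but no w with aR²w and cRw.
F2: holds.
F3: fails — w4R²w0, w4Rw5 but no w with w0R²w and w5Rw.
Valid on: F2.

F2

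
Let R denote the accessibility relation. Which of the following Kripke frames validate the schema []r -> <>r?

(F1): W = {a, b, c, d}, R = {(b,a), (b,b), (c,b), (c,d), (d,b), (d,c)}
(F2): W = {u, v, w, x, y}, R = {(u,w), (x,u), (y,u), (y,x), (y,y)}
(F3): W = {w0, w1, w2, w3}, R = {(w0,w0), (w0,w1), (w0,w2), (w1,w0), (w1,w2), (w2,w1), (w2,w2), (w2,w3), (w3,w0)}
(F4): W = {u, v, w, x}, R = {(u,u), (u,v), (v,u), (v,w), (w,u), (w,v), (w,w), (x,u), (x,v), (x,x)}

(F3), (F4)

This is the axiom for seriality; its first-order frame correspondent is forall x exists y Rxy.
(F1): fails — world a has no successor.
(F2): fails — world v has no successor.
(F3): condition met.
(F4): condition met.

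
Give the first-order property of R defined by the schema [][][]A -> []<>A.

This is a Sahlqvist (Geach-type) schema ◇^0□^3A → □^1◇^1A.
Minimal-valuation argument: fix x; take any y with xR^0y and any z with xR^1z. Set V(A) to the set of worlds R-reachable from y in exactly 3 steps. Then □^3A holds at y, so the antecedent holds at x; validity forces ◇^1A at z, giving a w with zR^1w and yR^3w.
First-order correspondent: forall x forall z (xRz -> exists w (x R^3 w & zRw)).

forall x forall z (xRz -> exists w (x R^3 w & zRw))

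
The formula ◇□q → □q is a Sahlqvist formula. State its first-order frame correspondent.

The Euclidean property

Replacing q by ¬q and contraposing gives the equivalent schema ◇q → □◇q.
Suppose ◇q→□◇q is valid. Take Rxy, Rxz and set V(q)={y}. Then ◇q at x, so □◇q at x, so ◇q at z, so some w with Rzw has q; w=y, i.e. Rzy. By symmetry of the argument, Ryz.
Conversely, any frame satisfying ∀x ∀y ∀z (Rxy ∧ Rxz → Ryz) validates the schema.
So the correspondent is the Euclidean property.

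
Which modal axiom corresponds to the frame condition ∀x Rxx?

□p → p

This is reflexivity; the standard corresponding axiom is T: □p → p.
Suppose □p→p is valid. At any x set V(p)={w : Rxw}. Then □p holds at x, so p holds at x, i.e. Rxx.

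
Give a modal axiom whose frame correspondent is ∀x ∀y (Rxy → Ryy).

□(□s → s)

A defining formula is □(□s → s) (the T□ axiom).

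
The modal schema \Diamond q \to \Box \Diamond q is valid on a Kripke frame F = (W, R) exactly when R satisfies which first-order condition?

the Euclidean property: \forall x \forall y \forall z (Rxy \wedge Rxz \to Ryz)

This schema is the 5 axiom.
It corresponds to the Euclidean property: \forall x \forall y \forall z (Rxy \wedge Rxz \to Ryz).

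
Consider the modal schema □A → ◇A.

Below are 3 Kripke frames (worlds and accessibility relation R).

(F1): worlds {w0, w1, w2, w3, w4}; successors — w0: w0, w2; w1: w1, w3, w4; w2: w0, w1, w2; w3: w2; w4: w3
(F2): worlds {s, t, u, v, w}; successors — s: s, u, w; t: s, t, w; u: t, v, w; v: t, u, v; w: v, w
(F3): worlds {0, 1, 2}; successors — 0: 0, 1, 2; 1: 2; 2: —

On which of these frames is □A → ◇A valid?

This is the axiom for seriality; its first-order frame correspondent is ∀x ∃y Rxy.
(F1): condition met.
(F2): condition met.
(F3): fails — world 2 has no successor.

(F1), (F2)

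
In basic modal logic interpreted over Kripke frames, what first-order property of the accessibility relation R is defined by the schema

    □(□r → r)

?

Shift-reflexivity

This is the T□ axiom.
It corresponds to shift-reflexivity: ∀x ∀y (Rxy → Ryy).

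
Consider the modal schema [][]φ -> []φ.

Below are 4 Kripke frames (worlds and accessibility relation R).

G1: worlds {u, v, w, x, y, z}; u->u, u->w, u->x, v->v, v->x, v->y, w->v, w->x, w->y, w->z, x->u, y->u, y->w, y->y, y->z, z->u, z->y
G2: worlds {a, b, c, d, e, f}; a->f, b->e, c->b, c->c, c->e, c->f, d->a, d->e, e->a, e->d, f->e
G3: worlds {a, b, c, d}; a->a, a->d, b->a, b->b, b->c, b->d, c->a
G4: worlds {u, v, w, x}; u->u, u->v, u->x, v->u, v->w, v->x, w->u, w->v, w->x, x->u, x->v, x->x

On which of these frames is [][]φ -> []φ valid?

G1, G3

This is the axiom for density; its first-order frame correspondent is forall x forall y (Rxy -> exists z (Rxz & Rzy)).
G1: condition met.
G2: fails — Red but no z with Rez and Rzd.
G3: condition met.
G4: fails — Rvw but no z with Rvz and Rzw.
Valid on: G1, G3.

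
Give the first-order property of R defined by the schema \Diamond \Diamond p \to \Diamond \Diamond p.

This is a Sahlqvist (Geach-type) schema ◇^2□^0p → □^0◇^2p.
First-order correspondent: \forall x \forall y (x R^2 y \to \exists w (y = w \wedge x R^2 w)).

\forall x \forall y (x R^2 y \to \exists w (y = w \wedge x R^2 w))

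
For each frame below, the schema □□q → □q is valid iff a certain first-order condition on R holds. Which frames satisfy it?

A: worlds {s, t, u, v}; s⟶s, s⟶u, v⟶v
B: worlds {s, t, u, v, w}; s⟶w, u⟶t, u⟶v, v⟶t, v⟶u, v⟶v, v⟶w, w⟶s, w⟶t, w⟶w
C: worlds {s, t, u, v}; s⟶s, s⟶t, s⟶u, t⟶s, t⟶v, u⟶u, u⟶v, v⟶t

Frame correspondent (Sahlqvist): ∀x ∀y (Rxy → ∃z (Rxz ∧ Rzy)) — i.e. density.
A: condition met.
B: condition met.
C: fails — Rtv but no z with Rtz and Rzv.

A, B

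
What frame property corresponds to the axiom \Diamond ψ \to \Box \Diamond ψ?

Suppose ◇ψ→□◇ψ is valid. Take Rxy, Rxz and set V(ψ)={y}. Then ◇ψ at x, so □◇ψ at x, so ◇ψ at z, so some w with Rzw has ψ; w=y, i.e. Rzy. By symmetry of the argument, Ryz.

the Euclidean property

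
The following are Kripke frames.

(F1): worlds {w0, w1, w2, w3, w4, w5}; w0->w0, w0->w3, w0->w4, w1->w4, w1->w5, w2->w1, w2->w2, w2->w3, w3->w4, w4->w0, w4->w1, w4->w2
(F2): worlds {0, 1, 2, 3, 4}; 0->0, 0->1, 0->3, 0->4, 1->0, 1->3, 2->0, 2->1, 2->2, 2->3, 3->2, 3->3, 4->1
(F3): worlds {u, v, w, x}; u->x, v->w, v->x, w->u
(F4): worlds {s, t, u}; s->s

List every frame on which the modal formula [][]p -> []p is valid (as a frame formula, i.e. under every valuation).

This is the axiom for density; its first-order frame correspondent is forall x forall y (Rxy -> exists z (Rxz & Rzy)).
(F1): fails — Rw1w5 but no z with Rw1z and Rzw5.
(F2): fails — R41 but no z with R4z and Rz1.
(F3): fails — Rvx but no z with Rvz and Rzx.
(F4): condition met.
Valid on: (F4).

(F4)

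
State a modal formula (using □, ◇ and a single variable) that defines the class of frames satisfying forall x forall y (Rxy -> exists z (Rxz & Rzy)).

The condition is density. The C4 schema □□ψ → □ψ defines it.
Suppose □□ψ→□ψ is valid. Take Rxy and set V(ψ)={w : xR²w}. Then □□ψ at x, so □ψ at x, so ψ at y, i.e. ∃z(Rxz∧Rzy).

□□ψ → □ψ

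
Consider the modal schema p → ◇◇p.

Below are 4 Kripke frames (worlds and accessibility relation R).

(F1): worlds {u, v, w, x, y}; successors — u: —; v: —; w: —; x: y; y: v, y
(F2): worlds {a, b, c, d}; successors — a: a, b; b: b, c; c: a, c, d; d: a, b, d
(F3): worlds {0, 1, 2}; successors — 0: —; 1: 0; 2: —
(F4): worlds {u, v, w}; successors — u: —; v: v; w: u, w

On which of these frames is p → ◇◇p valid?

This is the axiom for a generalized confluence (Geach) condition; its first-order frame correspondent is ∀x ∃w (x = w ∧ xR²w).
(F1): fails — at u but no t with u=t and uR²t.
(F2): condition met.
(F3): fails — at 0 but no w with 0=w and 0R²w.
(F4): fails — at u but no t with u=t and uR²t.
Valid on: (F2).

(F2)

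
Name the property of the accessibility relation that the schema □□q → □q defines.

Suppose □□q→□q is valid. Take Rxy and set V(q)={w : xR²w}. Then □□q at x, so □q at x, so q at y, i.e. ∃z(Rxz∧Rzy).
Conversely, on a frame with density the schema holds at every world under every valuation.
Frame condition: ∀x ∀y (Rxy → ∃z (Rxz ∧ Rzy)).

density: ∀x ∀y (Rxy → ∃z (Rxz ∧ Rzy))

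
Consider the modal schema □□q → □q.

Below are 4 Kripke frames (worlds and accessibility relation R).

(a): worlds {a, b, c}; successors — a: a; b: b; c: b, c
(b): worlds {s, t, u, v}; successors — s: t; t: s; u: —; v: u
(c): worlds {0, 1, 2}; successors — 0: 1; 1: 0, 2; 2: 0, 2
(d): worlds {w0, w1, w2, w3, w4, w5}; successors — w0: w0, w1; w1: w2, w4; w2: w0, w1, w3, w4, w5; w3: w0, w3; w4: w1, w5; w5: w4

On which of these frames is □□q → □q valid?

This is the axiom for density; its first-order frame correspondent is ∀x ∀y (Rxy → ∃z (Rxz ∧ Rzy)).
(a): ✓.
(b): fails — Rvu but no z with Rvz and Rzu.
(c): fails — R01 but no z with R0z and Rz1.
(d): fails — Rw1w2 but no z with Rw1z and Rzw2.
Valid on: (a).

(a)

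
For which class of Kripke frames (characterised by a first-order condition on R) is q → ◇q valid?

reflexivity

This is frame-equivalent to □q → q (substitute ¬q for q and contrapose).
Suppose □q→q is valid. At any x set V(q)={w : Rxw}. Then □q holds at x, so q holds at x, i.e. Rxx.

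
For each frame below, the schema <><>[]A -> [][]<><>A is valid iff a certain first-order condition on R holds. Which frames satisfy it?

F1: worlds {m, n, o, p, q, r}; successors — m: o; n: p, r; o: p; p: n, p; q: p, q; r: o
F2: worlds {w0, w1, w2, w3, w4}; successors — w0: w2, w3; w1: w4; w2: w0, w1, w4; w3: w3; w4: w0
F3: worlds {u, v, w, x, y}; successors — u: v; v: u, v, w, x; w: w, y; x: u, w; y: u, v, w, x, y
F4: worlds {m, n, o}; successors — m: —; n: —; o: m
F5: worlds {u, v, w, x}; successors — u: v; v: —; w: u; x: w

F3, F4

This is the axiom for a generalized confluence (Geach) condition; its first-order frame correspondent is forall x forall y forall z ((x R^2 y & x R^2 z) -> exists w (yRw & z R^2 w)).
F1: fails — pR²r, pR²p but no w with rRw and pR²w.
F2: fails — w0R²w0, w0R²w1 but no w with w0Rw and w1R²w.
F3: ✓.
F4: ✓.
F5: fails — wR²v, wR²v but no t with vRt and vR²t.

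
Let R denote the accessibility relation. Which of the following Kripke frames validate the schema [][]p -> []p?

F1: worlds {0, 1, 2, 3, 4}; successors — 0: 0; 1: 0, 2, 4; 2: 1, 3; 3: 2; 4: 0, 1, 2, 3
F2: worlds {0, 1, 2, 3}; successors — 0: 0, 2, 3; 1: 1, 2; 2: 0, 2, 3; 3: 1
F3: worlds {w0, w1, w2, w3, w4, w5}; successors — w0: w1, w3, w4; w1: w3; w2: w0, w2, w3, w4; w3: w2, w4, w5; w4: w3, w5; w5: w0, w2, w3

The schema corresponds to density: forall x forall y (Rxy -> exists z (Rxz & Rzy)).
F1: fails — R32 but no z with R3z and Rz2.
F2: holds.
F3: fails — Rw1w3 but no z with Rw1z and Rzw3.

F2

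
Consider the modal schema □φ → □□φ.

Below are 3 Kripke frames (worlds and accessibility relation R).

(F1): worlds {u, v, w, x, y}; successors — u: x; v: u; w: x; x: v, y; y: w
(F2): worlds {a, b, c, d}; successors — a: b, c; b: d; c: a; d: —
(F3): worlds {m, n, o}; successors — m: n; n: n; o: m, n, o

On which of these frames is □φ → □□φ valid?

(F3)

The schema corresponds to transitivity: ∀x ∀y ∀z (Rxy ∧ Ryz → Rxz).
(F1): fails — Rwx and Rxy but not Rwy.
(F2): fails — Rac and Rca but not Raa.
(F3): ✓.
Valid on: (F3).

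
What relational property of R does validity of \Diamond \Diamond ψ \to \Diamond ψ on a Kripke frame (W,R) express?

This is frame-equivalent to □ψ → □□ψ (substitute ¬ψ for ψ and contrapose).
Suppose □ψ→□□ψ is valid. Take Rxy, Ryz and set V(ψ)={w : Rxw}. Then □ψ at x, so □□ψ at x, so □ψ at y, so ψ at z, i.e. Rxz.
Conversely, any frame satisfying \forall x \forall y \forall z (Rxy \wedge Ryz \to Rxz) validates the schema.
So the correspondent is transitivity.

transitivity: \forall x \forall y \forall z (Rxy \wedge Ryz \to Rxz)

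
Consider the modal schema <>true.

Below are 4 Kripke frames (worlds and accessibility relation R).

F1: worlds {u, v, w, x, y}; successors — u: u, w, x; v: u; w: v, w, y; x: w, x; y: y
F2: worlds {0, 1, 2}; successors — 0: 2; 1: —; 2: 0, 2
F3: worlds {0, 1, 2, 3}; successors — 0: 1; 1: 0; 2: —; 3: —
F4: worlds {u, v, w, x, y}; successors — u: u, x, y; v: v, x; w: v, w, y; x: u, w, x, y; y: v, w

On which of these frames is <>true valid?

This is the axiom for seriality; its first-order frame correspondent is forall x exists y Rxy.
F1: holds.
F2: fails — world 1 has no successor.
F3: fails — world 2 has no successor.
F4: holds.
Valid on: F1, F4.

F1, F4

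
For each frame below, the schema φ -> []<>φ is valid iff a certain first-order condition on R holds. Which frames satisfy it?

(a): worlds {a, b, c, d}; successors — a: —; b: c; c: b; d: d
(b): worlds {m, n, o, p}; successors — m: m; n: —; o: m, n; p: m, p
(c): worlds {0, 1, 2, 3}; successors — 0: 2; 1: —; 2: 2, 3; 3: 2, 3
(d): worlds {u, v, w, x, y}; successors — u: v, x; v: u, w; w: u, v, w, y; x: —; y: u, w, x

(a)

The schema corresponds to symmetry: forall x forall y (Rxy -> Ryx).
(a): satisfies the condition.
(b): fails — Rom but not Rmo.
(c): fails — R02 but not R20.
(d): fails — Ryx but not Rxy.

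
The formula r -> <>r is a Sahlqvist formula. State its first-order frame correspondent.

reflexivity

Equivalently (dual form): □r → r.
Suppose □r→r is valid. At any x set V(r)={w : Rxw}. Then □r holds at x, so r holds at x, i.e. Rxx.
The converse is a direct semantic check.
Frame condition: forall x Rxx.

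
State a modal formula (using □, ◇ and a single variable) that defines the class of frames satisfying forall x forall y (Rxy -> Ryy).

□(□r → r)

The condition is shift-reflexivity. The T□ schema □(□r → r) defines it.
Suppose □(□r→r) is valid. Take Rxy and set V(r)={w : Ryw}. Then at y, □r holds; since □(□r→r) at x, □r→r at y, so r at y, i.e. Ryy.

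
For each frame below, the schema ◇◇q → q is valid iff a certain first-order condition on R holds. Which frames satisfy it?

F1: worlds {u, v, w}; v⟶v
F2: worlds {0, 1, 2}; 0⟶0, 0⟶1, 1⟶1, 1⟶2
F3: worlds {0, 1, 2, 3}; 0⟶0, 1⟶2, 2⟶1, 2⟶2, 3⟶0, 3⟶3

F1

Frame correspondent (Sahlqvist): ∀x ∀y (xR²y → ∃w (y = w ∧ x = w)) — i.e. a generalized confluence (Geach) condition.
F1: condition met.
F2: fails — 0R²1 but 1 ≠ 0.
F3: fails — 1R²2 but 2 ≠ 1.
Valid on: F1.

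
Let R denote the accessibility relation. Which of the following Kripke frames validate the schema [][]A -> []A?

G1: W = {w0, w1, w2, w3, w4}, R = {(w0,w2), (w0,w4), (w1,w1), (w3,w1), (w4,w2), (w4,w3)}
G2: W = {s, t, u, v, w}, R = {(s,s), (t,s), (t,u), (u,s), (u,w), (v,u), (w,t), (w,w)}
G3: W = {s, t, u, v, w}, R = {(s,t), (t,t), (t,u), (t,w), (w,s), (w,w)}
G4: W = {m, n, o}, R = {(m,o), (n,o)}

G3

Frame correspondent (Sahlqvist): forall x forall y (Rxy -> exists z (Rxz & Rzy)) — i.e. density.
G1: fails — Rw0w4 but no z with Rw0z and Rzw4.
G2: fails — Rvu but no z with Rvz and Rzu.
G3: condition met.
G4: fails — Rno but no z with Rnz and Rzo.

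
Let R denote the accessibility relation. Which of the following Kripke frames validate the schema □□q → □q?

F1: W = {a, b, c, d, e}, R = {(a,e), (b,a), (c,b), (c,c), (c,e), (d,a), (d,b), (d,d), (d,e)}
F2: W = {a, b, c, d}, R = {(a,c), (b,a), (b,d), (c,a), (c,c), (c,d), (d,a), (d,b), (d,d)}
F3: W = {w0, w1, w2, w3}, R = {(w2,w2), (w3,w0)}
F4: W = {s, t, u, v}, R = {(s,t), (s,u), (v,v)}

F2

The schema corresponds to density: ∀x ∀y (Rxy → ∃z (Rxz ∧ Rzy)).
F1: fails — Rae but no z with Raz and Rze.
F2: satisfies the condition.
F3: fails — Rw3w0 but no z with Rw3z and Rzw0.
F4: fails — Rsu but no z with Rsz and Rzu.
Valid on: F2.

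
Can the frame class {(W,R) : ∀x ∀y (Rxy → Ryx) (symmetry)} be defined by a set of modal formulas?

Yes: it is symmetry, defined by the B schema p → □◇p.
Suppose p→□◇p is valid. Take Rxy and set V(p)={x}. Then p at x, so □◇p at x, so ◇p at y, so some z with Ryz has p; z=x, i.e. Ryx.

Yes — defined by p → □◇p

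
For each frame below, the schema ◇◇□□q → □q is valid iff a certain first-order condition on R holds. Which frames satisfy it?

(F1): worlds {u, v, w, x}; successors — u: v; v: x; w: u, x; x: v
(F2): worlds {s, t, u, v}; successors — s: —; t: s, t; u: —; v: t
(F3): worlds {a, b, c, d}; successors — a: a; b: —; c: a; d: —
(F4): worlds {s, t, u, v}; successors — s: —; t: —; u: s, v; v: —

(F3), (F4)

Frame correspondent (Sahlqvist): ∀x ∀y ∀z ((xR²y ∧ xRz) → ∃w (yR²w ∧ z = w)) — i.e. a generalized confluence (Geach) condition.
(F1): fails — uR²x, uRv but no t with xR²t and v=t.
(F2): fails — tR²s, tRs but no w with sR²w and s=w.
(F3): satisfies the condition.
(F4): satisfies the condition.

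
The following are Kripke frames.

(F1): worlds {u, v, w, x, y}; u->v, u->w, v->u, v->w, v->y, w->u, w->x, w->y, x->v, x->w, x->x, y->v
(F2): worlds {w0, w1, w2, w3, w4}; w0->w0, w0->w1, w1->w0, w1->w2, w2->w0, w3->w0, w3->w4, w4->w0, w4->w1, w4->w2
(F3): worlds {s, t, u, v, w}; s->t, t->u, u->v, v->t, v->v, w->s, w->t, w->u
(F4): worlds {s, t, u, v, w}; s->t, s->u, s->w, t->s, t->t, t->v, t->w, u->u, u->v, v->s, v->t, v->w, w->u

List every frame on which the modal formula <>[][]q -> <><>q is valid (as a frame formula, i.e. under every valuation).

(F1), (F2), (F4)

This is the axiom for a generalized confluence (Geach) condition; its first-order frame correspondent is forall x forall y (xRy -> exists w (y R^2 w & x R^2 w)).
(F1): satisfies the condition.
(F2): satisfies the condition.
(F3): fails — sRt but no w* with tR²w* and sR²w*.
(F4): satisfies the condition.
Valid on: (F1), (F2), (F4).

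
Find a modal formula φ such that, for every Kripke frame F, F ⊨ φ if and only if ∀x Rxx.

□p → p

A defining formula is □p → p (the T axiom).
Suppose □p→p is valid. At any x set V(p)={w : Rxw}. Then □p holds at x, so p holds at x, i.e. Rxx.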